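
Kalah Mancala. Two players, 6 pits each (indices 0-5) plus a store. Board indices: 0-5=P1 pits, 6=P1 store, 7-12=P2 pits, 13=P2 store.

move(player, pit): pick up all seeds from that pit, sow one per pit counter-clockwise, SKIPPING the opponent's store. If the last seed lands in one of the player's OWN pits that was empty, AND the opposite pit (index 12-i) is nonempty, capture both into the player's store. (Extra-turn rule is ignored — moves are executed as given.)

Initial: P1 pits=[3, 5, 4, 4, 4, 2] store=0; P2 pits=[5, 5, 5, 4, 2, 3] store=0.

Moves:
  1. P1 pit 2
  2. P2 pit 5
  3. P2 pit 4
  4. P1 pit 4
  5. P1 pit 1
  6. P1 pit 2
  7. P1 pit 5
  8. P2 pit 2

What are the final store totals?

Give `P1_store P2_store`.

Answer: 4 3

Derivation:
Move 1: P1 pit2 -> P1=[3,5,0,5,5,3](1) P2=[5,5,5,4,2,3](0)
Move 2: P2 pit5 -> P1=[4,6,0,5,5,3](1) P2=[5,5,5,4,2,0](1)
Move 3: P2 pit4 -> P1=[4,6,0,5,5,3](1) P2=[5,5,5,4,0,1](2)
Move 4: P1 pit4 -> P1=[4,6,0,5,0,4](2) P2=[6,6,6,4,0,1](2)
Move 5: P1 pit1 -> P1=[4,0,1,6,1,5](3) P2=[7,6,6,4,0,1](2)
Move 6: P1 pit2 -> P1=[4,0,0,7,1,5](3) P2=[7,6,6,4,0,1](2)
Move 7: P1 pit5 -> P1=[4,0,0,7,1,0](4) P2=[8,7,7,5,0,1](2)
Move 8: P2 pit2 -> P1=[5,1,1,7,1,0](4) P2=[8,7,0,6,1,2](3)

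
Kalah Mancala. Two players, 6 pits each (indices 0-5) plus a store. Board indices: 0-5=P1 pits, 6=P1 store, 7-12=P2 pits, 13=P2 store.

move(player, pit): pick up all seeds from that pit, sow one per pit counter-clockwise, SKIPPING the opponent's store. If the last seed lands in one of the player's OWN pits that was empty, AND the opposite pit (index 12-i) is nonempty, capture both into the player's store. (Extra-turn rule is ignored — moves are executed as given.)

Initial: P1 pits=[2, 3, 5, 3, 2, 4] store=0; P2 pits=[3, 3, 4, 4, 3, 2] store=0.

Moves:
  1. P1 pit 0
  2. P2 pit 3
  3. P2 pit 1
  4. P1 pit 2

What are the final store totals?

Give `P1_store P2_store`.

Move 1: P1 pit0 -> P1=[0,4,6,3,2,4](0) P2=[3,3,4,4,3,2](0)
Move 2: P2 pit3 -> P1=[1,4,6,3,2,4](0) P2=[3,3,4,0,4,3](1)
Move 3: P2 pit1 -> P1=[1,4,6,3,2,4](0) P2=[3,0,5,1,5,3](1)
Move 4: P1 pit2 -> P1=[1,4,0,4,3,5](1) P2=[4,1,5,1,5,3](1)

Answer: 1 1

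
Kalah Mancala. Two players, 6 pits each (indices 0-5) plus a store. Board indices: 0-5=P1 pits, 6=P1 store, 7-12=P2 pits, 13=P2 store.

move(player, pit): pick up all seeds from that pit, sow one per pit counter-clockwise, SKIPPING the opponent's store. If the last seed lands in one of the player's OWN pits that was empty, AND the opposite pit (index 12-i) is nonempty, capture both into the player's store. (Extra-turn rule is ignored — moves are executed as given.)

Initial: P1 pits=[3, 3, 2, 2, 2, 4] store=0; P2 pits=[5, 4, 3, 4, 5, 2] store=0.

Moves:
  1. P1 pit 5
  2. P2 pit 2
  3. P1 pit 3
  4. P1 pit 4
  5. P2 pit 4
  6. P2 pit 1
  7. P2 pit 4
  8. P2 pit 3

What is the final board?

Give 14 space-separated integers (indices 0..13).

Answer: 5 5 4 1 0 1 9 1 0 1 0 1 7 4

Derivation:
Move 1: P1 pit5 -> P1=[3,3,2,2,2,0](1) P2=[6,5,4,4,5,2](0)
Move 2: P2 pit2 -> P1=[3,3,2,2,2,0](1) P2=[6,5,0,5,6,3](1)
Move 3: P1 pit3 -> P1=[3,3,2,0,3,0](8) P2=[0,5,0,5,6,3](1)
Move 4: P1 pit4 -> P1=[3,3,2,0,0,1](9) P2=[1,5,0,5,6,3](1)
Move 5: P2 pit4 -> P1=[4,4,3,1,0,1](9) P2=[1,5,0,5,0,4](2)
Move 6: P2 pit1 -> P1=[4,4,3,1,0,1](9) P2=[1,0,1,6,1,5](3)
Move 7: P2 pit4 -> P1=[4,4,3,1,0,1](9) P2=[1,0,1,6,0,6](3)
Move 8: P2 pit3 -> P1=[5,5,4,1,0,1](9) P2=[1,0,1,0,1,7](4)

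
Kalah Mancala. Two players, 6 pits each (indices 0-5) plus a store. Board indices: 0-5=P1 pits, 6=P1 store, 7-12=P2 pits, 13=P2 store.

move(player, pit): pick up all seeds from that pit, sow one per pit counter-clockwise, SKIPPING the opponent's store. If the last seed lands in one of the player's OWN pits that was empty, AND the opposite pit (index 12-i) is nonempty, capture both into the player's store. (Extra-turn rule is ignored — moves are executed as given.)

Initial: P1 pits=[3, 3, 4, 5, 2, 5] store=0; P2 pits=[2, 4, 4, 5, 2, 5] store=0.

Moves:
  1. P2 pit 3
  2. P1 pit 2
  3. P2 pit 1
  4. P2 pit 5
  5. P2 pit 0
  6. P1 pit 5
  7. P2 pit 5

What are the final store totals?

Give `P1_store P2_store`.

Move 1: P2 pit3 -> P1=[4,4,4,5,2,5](0) P2=[2,4,4,0,3,6](1)
Move 2: P1 pit2 -> P1=[4,4,0,6,3,6](1) P2=[2,4,4,0,3,6](1)
Move 3: P2 pit1 -> P1=[4,4,0,6,3,6](1) P2=[2,0,5,1,4,7](1)
Move 4: P2 pit5 -> P1=[5,5,1,7,4,7](1) P2=[2,0,5,1,4,0](2)
Move 5: P2 pit0 -> P1=[5,5,1,7,4,7](1) P2=[0,1,6,1,4,0](2)
Move 6: P1 pit5 -> P1=[5,5,1,7,4,0](2) P2=[1,2,7,2,5,1](2)
Move 7: P2 pit5 -> P1=[5,5,1,7,4,0](2) P2=[1,2,7,2,5,0](3)

Answer: 2 3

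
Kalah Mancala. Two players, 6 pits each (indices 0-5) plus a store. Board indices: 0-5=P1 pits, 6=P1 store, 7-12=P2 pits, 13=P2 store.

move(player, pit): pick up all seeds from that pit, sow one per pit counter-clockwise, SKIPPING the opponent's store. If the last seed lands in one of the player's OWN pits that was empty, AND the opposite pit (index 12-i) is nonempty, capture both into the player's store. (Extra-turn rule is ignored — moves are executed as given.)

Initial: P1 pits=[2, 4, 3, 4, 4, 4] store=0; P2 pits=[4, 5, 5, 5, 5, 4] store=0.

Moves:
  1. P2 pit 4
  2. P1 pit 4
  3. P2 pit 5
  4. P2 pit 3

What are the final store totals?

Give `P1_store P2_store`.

Move 1: P2 pit4 -> P1=[3,5,4,4,4,4](0) P2=[4,5,5,5,0,5](1)
Move 2: P1 pit4 -> P1=[3,5,4,4,0,5](1) P2=[5,6,5,5,0,5](1)
Move 3: P2 pit5 -> P1=[4,6,5,5,0,5](1) P2=[5,6,5,5,0,0](2)
Move 4: P2 pit3 -> P1=[5,7,5,5,0,5](1) P2=[5,6,5,0,1,1](3)

Answer: 1 3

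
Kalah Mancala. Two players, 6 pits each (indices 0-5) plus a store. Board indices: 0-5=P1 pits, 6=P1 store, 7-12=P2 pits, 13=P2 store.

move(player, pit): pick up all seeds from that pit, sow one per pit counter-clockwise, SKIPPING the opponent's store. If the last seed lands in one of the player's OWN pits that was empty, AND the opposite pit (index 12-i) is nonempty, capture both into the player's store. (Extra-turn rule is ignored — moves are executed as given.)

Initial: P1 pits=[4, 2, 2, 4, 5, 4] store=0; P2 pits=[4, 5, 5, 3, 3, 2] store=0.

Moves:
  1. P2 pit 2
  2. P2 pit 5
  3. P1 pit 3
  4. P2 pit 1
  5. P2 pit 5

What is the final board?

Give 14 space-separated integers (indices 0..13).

Move 1: P2 pit2 -> P1=[5,2,2,4,5,4](0) P2=[4,5,0,4,4,3](1)
Move 2: P2 pit5 -> P1=[6,3,2,4,5,4](0) P2=[4,5,0,4,4,0](2)
Move 3: P1 pit3 -> P1=[6,3,2,0,6,5](1) P2=[5,5,0,4,4,0](2)
Move 4: P2 pit1 -> P1=[6,3,2,0,6,5](1) P2=[5,0,1,5,5,1](3)
Move 5: P2 pit5 -> P1=[6,3,2,0,6,5](1) P2=[5,0,1,5,5,0](4)

Answer: 6 3 2 0 6 5 1 5 0 1 5 5 0 4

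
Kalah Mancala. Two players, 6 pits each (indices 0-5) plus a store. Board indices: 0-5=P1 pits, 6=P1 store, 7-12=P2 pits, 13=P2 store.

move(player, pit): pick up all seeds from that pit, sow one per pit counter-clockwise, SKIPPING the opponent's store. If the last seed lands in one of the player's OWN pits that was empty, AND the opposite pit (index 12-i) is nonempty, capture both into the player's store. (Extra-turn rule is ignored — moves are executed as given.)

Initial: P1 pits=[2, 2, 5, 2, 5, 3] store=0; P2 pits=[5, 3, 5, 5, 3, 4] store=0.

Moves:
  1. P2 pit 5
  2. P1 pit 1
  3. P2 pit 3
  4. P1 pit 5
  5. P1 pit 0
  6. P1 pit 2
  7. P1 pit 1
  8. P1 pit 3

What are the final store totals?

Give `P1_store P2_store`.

Move 1: P2 pit5 -> P1=[3,3,6,2,5,3](0) P2=[5,3,5,5,3,0](1)
Move 2: P1 pit1 -> P1=[3,0,7,3,6,3](0) P2=[5,3,5,5,3,0](1)
Move 3: P2 pit3 -> P1=[4,1,7,3,6,3](0) P2=[5,3,5,0,4,1](2)
Move 4: P1 pit5 -> P1=[4,1,7,3,6,0](1) P2=[6,4,5,0,4,1](2)
Move 5: P1 pit0 -> P1=[0,2,8,4,7,0](1) P2=[6,4,5,0,4,1](2)
Move 6: P1 pit2 -> P1=[0,2,0,5,8,1](2) P2=[7,5,6,1,4,1](2)
Move 7: P1 pit1 -> P1=[0,0,1,6,8,1](2) P2=[7,5,6,1,4,1](2)
Move 8: P1 pit3 -> P1=[0,0,1,0,9,2](3) P2=[8,6,7,1,4,1](2)

Answer: 3 2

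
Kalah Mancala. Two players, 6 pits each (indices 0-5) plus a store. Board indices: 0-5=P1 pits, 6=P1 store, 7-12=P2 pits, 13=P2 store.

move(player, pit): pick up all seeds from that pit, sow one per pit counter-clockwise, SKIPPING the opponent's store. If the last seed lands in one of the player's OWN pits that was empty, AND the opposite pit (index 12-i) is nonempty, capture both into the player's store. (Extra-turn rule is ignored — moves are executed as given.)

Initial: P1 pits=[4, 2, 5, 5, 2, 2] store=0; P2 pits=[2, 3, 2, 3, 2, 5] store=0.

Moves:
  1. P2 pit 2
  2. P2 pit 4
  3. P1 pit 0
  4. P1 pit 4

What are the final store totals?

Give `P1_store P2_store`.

Move 1: P2 pit2 -> P1=[4,2,5,5,2,2](0) P2=[2,3,0,4,3,5](0)
Move 2: P2 pit4 -> P1=[5,2,5,5,2,2](0) P2=[2,3,0,4,0,6](1)
Move 3: P1 pit0 -> P1=[0,3,6,6,3,3](0) P2=[2,3,0,4,0,6](1)
Move 4: P1 pit4 -> P1=[0,3,6,6,0,4](1) P2=[3,3,0,4,0,6](1)

Answer: 1 1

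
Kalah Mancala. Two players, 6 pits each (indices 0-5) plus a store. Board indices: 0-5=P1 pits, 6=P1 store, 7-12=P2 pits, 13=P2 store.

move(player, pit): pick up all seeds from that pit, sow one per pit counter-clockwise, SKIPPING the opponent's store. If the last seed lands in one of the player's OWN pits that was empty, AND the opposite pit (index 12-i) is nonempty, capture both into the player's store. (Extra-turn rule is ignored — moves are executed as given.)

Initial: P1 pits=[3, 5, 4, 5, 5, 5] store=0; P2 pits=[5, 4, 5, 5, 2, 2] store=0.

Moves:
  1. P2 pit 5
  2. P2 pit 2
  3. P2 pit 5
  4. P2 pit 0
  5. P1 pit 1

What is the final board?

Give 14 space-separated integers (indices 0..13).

Answer: 0 0 5 6 6 6 1 0 5 1 7 4 0 9

Derivation:
Move 1: P2 pit5 -> P1=[4,5,4,5,5,5](0) P2=[5,4,5,5,2,0](1)
Move 2: P2 pit2 -> P1=[5,5,4,5,5,5](0) P2=[5,4,0,6,3,1](2)
Move 3: P2 pit5 -> P1=[5,5,4,5,5,5](0) P2=[5,4,0,6,3,0](3)
Move 4: P2 pit0 -> P1=[0,5,4,5,5,5](0) P2=[0,5,1,7,4,0](9)
Move 5: P1 pit1 -> P1=[0,0,5,6,6,6](1) P2=[0,5,1,7,4,0](9)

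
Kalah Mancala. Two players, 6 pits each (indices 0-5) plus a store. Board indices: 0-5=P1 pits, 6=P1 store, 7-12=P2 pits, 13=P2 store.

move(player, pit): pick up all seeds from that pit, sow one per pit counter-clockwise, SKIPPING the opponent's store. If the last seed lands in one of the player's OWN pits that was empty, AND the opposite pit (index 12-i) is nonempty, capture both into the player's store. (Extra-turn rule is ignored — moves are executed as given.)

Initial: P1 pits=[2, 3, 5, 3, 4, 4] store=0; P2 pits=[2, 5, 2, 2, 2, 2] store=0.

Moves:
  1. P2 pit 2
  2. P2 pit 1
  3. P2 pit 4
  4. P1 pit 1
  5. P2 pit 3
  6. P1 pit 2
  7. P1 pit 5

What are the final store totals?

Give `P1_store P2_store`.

Move 1: P2 pit2 -> P1=[2,3,5,3,4,4](0) P2=[2,5,0,3,3,2](0)
Move 2: P2 pit1 -> P1=[2,3,5,3,4,4](0) P2=[2,0,1,4,4,3](1)
Move 3: P2 pit4 -> P1=[3,4,5,3,4,4](0) P2=[2,0,1,4,0,4](2)
Move 4: P1 pit1 -> P1=[3,0,6,4,5,5](0) P2=[2,0,1,4,0,4](2)
Move 5: P2 pit3 -> P1=[4,0,6,4,5,5](0) P2=[2,0,1,0,1,5](3)
Move 6: P1 pit2 -> P1=[4,0,0,5,6,6](1) P2=[3,1,1,0,1,5](3)
Move 7: P1 pit5 -> P1=[4,0,0,5,6,0](2) P2=[4,2,2,1,2,5](3)

Answer: 2 3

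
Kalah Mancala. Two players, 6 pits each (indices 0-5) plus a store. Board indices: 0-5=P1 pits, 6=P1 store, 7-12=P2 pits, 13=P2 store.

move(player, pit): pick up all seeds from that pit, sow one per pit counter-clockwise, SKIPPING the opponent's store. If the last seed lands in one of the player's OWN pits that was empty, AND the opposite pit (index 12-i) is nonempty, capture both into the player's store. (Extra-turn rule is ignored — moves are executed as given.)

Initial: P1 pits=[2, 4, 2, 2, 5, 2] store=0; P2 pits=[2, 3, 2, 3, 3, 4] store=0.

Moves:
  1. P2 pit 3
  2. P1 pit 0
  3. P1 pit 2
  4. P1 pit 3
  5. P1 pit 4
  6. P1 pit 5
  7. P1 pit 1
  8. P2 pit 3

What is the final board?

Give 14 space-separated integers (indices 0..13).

Move 1: P2 pit3 -> P1=[2,4,2,2,5,2](0) P2=[2,3,2,0,4,5](1)
Move 2: P1 pit0 -> P1=[0,5,3,2,5,2](0) P2=[2,3,2,0,4,5](1)
Move 3: P1 pit2 -> P1=[0,5,0,3,6,3](0) P2=[2,3,2,0,4,5](1)
Move 4: P1 pit3 -> P1=[0,5,0,0,7,4](1) P2=[2,3,2,0,4,5](1)
Move 5: P1 pit4 -> P1=[0,5,0,0,0,5](2) P2=[3,4,3,1,5,5](1)
Move 6: P1 pit5 -> P1=[0,5,0,0,0,0](3) P2=[4,5,4,2,5,5](1)
Move 7: P1 pit1 -> P1=[0,0,1,1,1,1](4) P2=[4,5,4,2,5,5](1)
Move 8: P2 pit3 -> P1=[0,0,1,1,1,1](4) P2=[4,5,4,0,6,6](1)

Answer: 0 0 1 1 1 1 4 4 5 4 0 6 6 1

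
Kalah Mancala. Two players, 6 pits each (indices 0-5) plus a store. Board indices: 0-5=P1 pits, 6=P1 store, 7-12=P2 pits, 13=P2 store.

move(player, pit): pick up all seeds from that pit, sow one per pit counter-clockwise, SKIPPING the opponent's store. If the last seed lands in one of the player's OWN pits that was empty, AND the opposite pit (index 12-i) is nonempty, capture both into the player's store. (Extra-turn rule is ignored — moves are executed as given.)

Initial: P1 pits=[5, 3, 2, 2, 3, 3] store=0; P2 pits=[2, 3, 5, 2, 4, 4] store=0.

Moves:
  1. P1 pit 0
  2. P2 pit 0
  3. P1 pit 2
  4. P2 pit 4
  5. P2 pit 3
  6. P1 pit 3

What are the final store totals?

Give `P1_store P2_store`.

Answer: 1 1

Derivation:
Move 1: P1 pit0 -> P1=[0,4,3,3,4,4](0) P2=[2,3,5,2,4,4](0)
Move 2: P2 pit0 -> P1=[0,4,3,3,4,4](0) P2=[0,4,6,2,4,4](0)
Move 3: P1 pit2 -> P1=[0,4,0,4,5,5](0) P2=[0,4,6,2,4,4](0)
Move 4: P2 pit4 -> P1=[1,5,0,4,5,5](0) P2=[0,4,6,2,0,5](1)
Move 5: P2 pit3 -> P1=[1,5,0,4,5,5](0) P2=[0,4,6,0,1,6](1)
Move 6: P1 pit3 -> P1=[1,5,0,0,6,6](1) P2=[1,4,6,0,1,6](1)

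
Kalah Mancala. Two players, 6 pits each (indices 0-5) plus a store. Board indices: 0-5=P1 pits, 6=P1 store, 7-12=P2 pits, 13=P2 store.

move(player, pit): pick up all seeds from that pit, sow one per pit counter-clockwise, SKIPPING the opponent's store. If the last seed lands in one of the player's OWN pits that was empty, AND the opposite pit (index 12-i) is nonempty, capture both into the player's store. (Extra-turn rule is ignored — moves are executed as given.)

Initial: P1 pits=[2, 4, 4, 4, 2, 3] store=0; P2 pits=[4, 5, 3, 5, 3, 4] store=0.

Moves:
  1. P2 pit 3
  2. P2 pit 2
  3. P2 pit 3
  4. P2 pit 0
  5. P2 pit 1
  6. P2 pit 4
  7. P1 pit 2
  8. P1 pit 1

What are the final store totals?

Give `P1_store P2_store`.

Answer: 2 3

Derivation:
Move 1: P2 pit3 -> P1=[3,5,4,4,2,3](0) P2=[4,5,3,0,4,5](1)
Move 2: P2 pit2 -> P1=[3,5,4,4,2,3](0) P2=[4,5,0,1,5,6](1)
Move 3: P2 pit3 -> P1=[3,5,4,4,2,3](0) P2=[4,5,0,0,6,6](1)
Move 4: P2 pit0 -> P1=[3,5,4,4,2,3](0) P2=[0,6,1,1,7,6](1)
Move 5: P2 pit1 -> P1=[4,5,4,4,2,3](0) P2=[0,0,2,2,8,7](2)
Move 6: P2 pit4 -> P1=[5,6,5,5,3,4](0) P2=[0,0,2,2,0,8](3)
Move 7: P1 pit2 -> P1=[5,6,0,6,4,5](1) P2=[1,0,2,2,0,8](3)
Move 8: P1 pit1 -> P1=[5,0,1,7,5,6](2) P2=[2,0,2,2,0,8](3)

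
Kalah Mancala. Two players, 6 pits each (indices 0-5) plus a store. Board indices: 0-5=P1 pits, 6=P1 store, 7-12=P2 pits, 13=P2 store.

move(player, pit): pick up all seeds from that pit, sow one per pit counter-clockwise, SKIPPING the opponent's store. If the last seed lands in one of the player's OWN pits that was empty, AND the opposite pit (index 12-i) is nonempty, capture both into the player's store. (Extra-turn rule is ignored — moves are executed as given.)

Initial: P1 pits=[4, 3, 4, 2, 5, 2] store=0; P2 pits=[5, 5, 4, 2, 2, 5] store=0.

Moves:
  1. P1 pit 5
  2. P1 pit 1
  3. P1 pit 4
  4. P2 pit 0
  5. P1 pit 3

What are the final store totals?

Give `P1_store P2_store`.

Answer: 3 1

Derivation:
Move 1: P1 pit5 -> P1=[4,3,4,2,5,0](1) P2=[6,5,4,2,2,5](0)
Move 2: P1 pit1 -> P1=[4,0,5,3,6,0](1) P2=[6,5,4,2,2,5](0)
Move 3: P1 pit4 -> P1=[4,0,5,3,0,1](2) P2=[7,6,5,3,2,5](0)
Move 4: P2 pit0 -> P1=[5,0,5,3,0,1](2) P2=[0,7,6,4,3,6](1)
Move 5: P1 pit3 -> P1=[5,0,5,0,1,2](3) P2=[0,7,6,4,3,6](1)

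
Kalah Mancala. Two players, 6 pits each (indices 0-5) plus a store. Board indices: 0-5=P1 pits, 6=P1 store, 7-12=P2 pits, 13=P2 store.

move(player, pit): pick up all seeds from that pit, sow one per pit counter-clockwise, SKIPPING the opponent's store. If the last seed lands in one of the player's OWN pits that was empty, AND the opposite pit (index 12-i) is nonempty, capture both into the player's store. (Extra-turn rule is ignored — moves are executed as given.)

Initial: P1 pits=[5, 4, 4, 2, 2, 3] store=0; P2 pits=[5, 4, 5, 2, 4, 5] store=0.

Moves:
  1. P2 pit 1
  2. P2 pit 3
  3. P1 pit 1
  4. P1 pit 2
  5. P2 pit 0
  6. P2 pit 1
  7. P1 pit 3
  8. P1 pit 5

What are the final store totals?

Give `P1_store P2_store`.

Answer: 3 2

Derivation:
Move 1: P2 pit1 -> P1=[5,4,4,2,2,3](0) P2=[5,0,6,3,5,6](0)
Move 2: P2 pit3 -> P1=[5,4,4,2,2,3](0) P2=[5,0,6,0,6,7](1)
Move 3: P1 pit1 -> P1=[5,0,5,3,3,4](0) P2=[5,0,6,0,6,7](1)
Move 4: P1 pit2 -> P1=[5,0,0,4,4,5](1) P2=[6,0,6,0,6,7](1)
Move 5: P2 pit0 -> P1=[5,0,0,4,4,5](1) P2=[0,1,7,1,7,8](2)
Move 6: P2 pit1 -> P1=[5,0,0,4,4,5](1) P2=[0,0,8,1,7,8](2)
Move 7: P1 pit3 -> P1=[5,0,0,0,5,6](2) P2=[1,0,8,1,7,8](2)
Move 8: P1 pit5 -> P1=[5,0,0,0,5,0](3) P2=[2,1,9,2,8,8](2)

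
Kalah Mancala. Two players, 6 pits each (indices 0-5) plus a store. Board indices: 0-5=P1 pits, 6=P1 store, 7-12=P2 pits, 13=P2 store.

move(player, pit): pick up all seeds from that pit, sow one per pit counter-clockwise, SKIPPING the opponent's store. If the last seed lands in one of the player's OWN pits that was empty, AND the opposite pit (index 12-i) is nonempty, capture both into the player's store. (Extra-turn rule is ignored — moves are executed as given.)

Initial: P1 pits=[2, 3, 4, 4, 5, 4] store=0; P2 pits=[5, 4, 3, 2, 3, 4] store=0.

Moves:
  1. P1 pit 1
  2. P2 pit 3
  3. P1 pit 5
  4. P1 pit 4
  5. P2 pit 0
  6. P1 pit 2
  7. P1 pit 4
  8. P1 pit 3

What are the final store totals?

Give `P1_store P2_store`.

Move 1: P1 pit1 -> P1=[2,0,5,5,6,4](0) P2=[5,4,3,2,3,4](0)
Move 2: P2 pit3 -> P1=[2,0,5,5,6,4](0) P2=[5,4,3,0,4,5](0)
Move 3: P1 pit5 -> P1=[2,0,5,5,6,0](1) P2=[6,5,4,0,4,5](0)
Move 4: P1 pit4 -> P1=[2,0,5,5,0,1](2) P2=[7,6,5,1,4,5](0)
Move 5: P2 pit0 -> P1=[3,0,5,5,0,1](2) P2=[0,7,6,2,5,6](1)
Move 6: P1 pit2 -> P1=[3,0,0,6,1,2](3) P2=[1,7,6,2,5,6](1)
Move 7: P1 pit4 -> P1=[3,0,0,6,0,3](3) P2=[1,7,6,2,5,6](1)
Move 8: P1 pit3 -> P1=[3,0,0,0,1,4](4) P2=[2,8,7,2,5,6](1)

Answer: 4 1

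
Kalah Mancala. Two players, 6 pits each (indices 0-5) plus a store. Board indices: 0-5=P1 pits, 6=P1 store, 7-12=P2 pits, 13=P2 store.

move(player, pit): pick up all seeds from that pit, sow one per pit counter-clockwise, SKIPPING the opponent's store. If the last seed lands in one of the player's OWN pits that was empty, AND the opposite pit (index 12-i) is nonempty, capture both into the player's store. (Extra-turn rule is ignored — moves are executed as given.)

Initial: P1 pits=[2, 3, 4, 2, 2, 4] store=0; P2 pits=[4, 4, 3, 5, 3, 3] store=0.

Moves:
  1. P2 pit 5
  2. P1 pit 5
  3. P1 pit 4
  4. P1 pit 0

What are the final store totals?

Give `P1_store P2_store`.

Answer: 2 1

Derivation:
Move 1: P2 pit5 -> P1=[3,4,4,2,2,4](0) P2=[4,4,3,5,3,0](1)
Move 2: P1 pit5 -> P1=[3,4,4,2,2,0](1) P2=[5,5,4,5,3,0](1)
Move 3: P1 pit4 -> P1=[3,4,4,2,0,1](2) P2=[5,5,4,5,3,0](1)
Move 4: P1 pit0 -> P1=[0,5,5,3,0,1](2) P2=[5,5,4,5,3,0](1)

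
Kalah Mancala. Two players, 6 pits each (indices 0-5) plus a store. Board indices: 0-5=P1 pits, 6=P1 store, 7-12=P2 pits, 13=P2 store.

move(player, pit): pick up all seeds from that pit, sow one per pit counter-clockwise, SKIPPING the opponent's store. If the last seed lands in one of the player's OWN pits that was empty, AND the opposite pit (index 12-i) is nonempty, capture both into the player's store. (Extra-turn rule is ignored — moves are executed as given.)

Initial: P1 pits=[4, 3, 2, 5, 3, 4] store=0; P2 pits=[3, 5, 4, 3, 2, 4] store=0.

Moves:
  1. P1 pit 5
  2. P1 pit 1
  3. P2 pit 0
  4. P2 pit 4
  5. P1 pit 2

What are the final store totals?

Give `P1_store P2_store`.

Move 1: P1 pit5 -> P1=[4,3,2,5,3,0](1) P2=[4,6,5,3,2,4](0)
Move 2: P1 pit1 -> P1=[4,0,3,6,4,0](1) P2=[4,6,5,3,2,4](0)
Move 3: P2 pit0 -> P1=[4,0,3,6,4,0](1) P2=[0,7,6,4,3,4](0)
Move 4: P2 pit4 -> P1=[5,0,3,6,4,0](1) P2=[0,7,6,4,0,5](1)
Move 5: P1 pit2 -> P1=[5,0,0,7,5,1](1) P2=[0,7,6,4,0,5](1)

Answer: 1 1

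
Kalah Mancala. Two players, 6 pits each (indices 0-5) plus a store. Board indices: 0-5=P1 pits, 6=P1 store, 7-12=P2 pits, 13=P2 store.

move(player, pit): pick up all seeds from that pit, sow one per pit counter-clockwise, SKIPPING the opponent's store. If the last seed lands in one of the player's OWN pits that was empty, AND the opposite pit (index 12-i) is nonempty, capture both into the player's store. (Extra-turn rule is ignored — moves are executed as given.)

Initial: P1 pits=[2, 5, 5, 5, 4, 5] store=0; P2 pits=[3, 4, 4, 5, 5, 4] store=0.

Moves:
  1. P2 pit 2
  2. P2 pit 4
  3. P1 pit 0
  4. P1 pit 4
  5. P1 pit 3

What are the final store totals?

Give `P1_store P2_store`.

Answer: 2 2

Derivation:
Move 1: P2 pit2 -> P1=[2,5,5,5,4,5](0) P2=[3,4,0,6,6,5](1)
Move 2: P2 pit4 -> P1=[3,6,6,6,4,5](0) P2=[3,4,0,6,0,6](2)
Move 3: P1 pit0 -> P1=[0,7,7,7,4,5](0) P2=[3,4,0,6,0,6](2)
Move 4: P1 pit4 -> P1=[0,7,7,7,0,6](1) P2=[4,5,0,6,0,6](2)
Move 5: P1 pit3 -> P1=[0,7,7,0,1,7](2) P2=[5,6,1,7,0,6](2)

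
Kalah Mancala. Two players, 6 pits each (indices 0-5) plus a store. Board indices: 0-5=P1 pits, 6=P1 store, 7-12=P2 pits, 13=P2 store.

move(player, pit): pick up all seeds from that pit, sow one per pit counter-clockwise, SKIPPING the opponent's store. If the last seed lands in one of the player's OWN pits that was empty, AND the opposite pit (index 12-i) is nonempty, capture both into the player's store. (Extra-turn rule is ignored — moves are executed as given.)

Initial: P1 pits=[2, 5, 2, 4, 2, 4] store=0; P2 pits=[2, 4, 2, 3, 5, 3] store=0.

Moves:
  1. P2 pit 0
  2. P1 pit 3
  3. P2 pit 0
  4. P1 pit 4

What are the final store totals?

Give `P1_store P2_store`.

Move 1: P2 pit0 -> P1=[2,5,2,4,2,4](0) P2=[0,5,3,3,5,3](0)
Move 2: P1 pit3 -> P1=[2,5,2,0,3,5](1) P2=[1,5,3,3,5,3](0)
Move 3: P2 pit0 -> P1=[2,5,2,0,3,5](1) P2=[0,6,3,3,5,3](0)
Move 4: P1 pit4 -> P1=[2,5,2,0,0,6](2) P2=[1,6,3,3,5,3](0)

Answer: 2 0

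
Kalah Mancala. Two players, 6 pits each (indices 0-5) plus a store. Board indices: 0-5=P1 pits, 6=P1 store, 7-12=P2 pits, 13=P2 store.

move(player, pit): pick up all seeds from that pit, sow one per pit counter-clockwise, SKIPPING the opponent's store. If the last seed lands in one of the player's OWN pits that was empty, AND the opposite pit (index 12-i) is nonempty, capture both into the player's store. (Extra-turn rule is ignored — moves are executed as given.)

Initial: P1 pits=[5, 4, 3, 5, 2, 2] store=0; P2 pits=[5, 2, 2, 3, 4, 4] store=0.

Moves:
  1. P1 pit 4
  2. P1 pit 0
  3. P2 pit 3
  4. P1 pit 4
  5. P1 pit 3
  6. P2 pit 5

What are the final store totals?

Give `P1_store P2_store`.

Move 1: P1 pit4 -> P1=[5,4,3,5,0,3](1) P2=[5,2,2,3,4,4](0)
Move 2: P1 pit0 -> P1=[0,5,4,6,1,4](1) P2=[5,2,2,3,4,4](0)
Move 3: P2 pit3 -> P1=[0,5,4,6,1,4](1) P2=[5,2,2,0,5,5](1)
Move 4: P1 pit4 -> P1=[0,5,4,6,0,5](1) P2=[5,2,2,0,5,5](1)
Move 5: P1 pit3 -> P1=[0,5,4,0,1,6](2) P2=[6,3,3,0,5,5](1)
Move 6: P2 pit5 -> P1=[1,6,5,1,1,6](2) P2=[6,3,3,0,5,0](2)

Answer: 2 2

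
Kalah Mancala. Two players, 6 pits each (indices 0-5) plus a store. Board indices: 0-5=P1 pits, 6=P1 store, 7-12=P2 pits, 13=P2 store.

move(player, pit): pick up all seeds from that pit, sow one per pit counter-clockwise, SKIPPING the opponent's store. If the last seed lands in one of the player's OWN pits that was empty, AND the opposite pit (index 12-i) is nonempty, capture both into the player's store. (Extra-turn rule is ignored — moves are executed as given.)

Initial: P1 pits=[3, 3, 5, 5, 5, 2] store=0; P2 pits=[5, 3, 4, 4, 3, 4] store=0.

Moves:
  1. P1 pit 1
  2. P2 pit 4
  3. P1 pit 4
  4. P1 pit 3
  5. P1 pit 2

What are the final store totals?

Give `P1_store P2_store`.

Answer: 3 1

Derivation:
Move 1: P1 pit1 -> P1=[3,0,6,6,6,2](0) P2=[5,3,4,4,3,4](0)
Move 2: P2 pit4 -> P1=[4,0,6,6,6,2](0) P2=[5,3,4,4,0,5](1)
Move 3: P1 pit4 -> P1=[4,0,6,6,0,3](1) P2=[6,4,5,5,0,5](1)
Move 4: P1 pit3 -> P1=[4,0,6,0,1,4](2) P2=[7,5,6,5,0,5](1)
Move 5: P1 pit2 -> P1=[4,0,0,1,2,5](3) P2=[8,6,6,5,0,5](1)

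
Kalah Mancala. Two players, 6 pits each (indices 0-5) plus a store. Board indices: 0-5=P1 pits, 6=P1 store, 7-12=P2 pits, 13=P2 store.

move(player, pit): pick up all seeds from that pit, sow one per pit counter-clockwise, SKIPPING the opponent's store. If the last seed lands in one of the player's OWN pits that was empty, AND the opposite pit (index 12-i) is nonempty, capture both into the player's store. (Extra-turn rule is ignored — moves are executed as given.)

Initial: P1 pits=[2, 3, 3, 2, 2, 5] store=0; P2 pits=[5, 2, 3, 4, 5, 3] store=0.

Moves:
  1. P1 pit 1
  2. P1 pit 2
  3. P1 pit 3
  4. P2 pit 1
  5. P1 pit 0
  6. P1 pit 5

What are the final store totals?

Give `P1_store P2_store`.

Answer: 9 0

Derivation:
Move 1: P1 pit1 -> P1=[2,0,4,3,3,5](0) P2=[5,2,3,4,5,3](0)
Move 2: P1 pit2 -> P1=[2,0,0,4,4,6](1) P2=[5,2,3,4,5,3](0)
Move 3: P1 pit3 -> P1=[2,0,0,0,5,7](2) P2=[6,2,3,4,5,3](0)
Move 4: P2 pit1 -> P1=[2,0,0,0,5,7](2) P2=[6,0,4,5,5,3](0)
Move 5: P1 pit0 -> P1=[0,1,0,0,5,7](8) P2=[6,0,4,0,5,3](0)
Move 6: P1 pit5 -> P1=[0,1,0,0,5,0](9) P2=[7,1,5,1,6,4](0)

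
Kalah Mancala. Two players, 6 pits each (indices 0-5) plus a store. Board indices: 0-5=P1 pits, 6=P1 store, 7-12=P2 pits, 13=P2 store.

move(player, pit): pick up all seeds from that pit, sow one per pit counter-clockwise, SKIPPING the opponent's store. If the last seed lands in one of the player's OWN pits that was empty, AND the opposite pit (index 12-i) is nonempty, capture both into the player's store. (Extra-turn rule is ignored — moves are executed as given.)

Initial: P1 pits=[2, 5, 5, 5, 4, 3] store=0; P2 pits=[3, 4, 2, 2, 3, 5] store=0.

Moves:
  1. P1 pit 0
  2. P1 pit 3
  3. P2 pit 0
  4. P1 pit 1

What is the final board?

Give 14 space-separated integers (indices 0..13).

Answer: 0 0 7 1 6 5 2 1 6 3 3 4 5 0

Derivation:
Move 1: P1 pit0 -> P1=[0,6,6,5,4,3](0) P2=[3,4,2,2,3,5](0)
Move 2: P1 pit3 -> P1=[0,6,6,0,5,4](1) P2=[4,5,2,2,3,5](0)
Move 3: P2 pit0 -> P1=[0,6,6,0,5,4](1) P2=[0,6,3,3,4,5](0)
Move 4: P1 pit1 -> P1=[0,0,7,1,6,5](2) P2=[1,6,3,3,4,5](0)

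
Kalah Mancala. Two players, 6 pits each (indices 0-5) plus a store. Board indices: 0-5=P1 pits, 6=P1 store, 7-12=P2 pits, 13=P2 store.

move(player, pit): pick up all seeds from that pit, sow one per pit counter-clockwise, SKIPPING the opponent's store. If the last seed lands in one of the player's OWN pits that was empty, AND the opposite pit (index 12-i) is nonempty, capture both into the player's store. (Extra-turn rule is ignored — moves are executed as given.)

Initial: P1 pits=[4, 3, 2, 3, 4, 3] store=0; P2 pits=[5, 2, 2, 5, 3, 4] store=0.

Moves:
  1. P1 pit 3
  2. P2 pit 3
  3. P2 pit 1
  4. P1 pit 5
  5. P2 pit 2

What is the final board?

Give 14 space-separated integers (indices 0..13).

Answer: 5 4 0 0 5 0 2 6 1 0 1 5 6 5

Derivation:
Move 1: P1 pit3 -> P1=[4,3,2,0,5,4](1) P2=[5,2,2,5,3,4](0)
Move 2: P2 pit3 -> P1=[5,4,2,0,5,4](1) P2=[5,2,2,0,4,5](1)
Move 3: P2 pit1 -> P1=[5,4,0,0,5,4](1) P2=[5,0,3,0,4,5](4)
Move 4: P1 pit5 -> P1=[5,4,0,0,5,0](2) P2=[6,1,4,0,4,5](4)
Move 5: P2 pit2 -> P1=[5,4,0,0,5,0](2) P2=[6,1,0,1,5,6](5)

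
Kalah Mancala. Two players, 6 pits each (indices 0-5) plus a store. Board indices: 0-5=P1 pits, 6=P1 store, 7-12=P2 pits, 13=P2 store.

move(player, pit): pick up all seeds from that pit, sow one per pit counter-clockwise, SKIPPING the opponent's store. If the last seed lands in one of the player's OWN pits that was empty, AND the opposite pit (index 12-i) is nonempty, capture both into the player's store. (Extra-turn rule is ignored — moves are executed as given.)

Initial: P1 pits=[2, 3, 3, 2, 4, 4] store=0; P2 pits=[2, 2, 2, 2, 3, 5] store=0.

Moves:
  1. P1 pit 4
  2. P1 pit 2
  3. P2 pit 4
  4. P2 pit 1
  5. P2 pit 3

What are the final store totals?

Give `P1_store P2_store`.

Answer: 1 6

Derivation:
Move 1: P1 pit4 -> P1=[2,3,3,2,0,5](1) P2=[3,3,2,2,3,5](0)
Move 2: P1 pit2 -> P1=[2,3,0,3,1,6](1) P2=[3,3,2,2,3,5](0)
Move 3: P2 pit4 -> P1=[3,3,0,3,1,6](1) P2=[3,3,2,2,0,6](1)
Move 4: P2 pit1 -> P1=[3,0,0,3,1,6](1) P2=[3,0,3,3,0,6](5)
Move 5: P2 pit3 -> P1=[3,0,0,3,1,6](1) P2=[3,0,3,0,1,7](6)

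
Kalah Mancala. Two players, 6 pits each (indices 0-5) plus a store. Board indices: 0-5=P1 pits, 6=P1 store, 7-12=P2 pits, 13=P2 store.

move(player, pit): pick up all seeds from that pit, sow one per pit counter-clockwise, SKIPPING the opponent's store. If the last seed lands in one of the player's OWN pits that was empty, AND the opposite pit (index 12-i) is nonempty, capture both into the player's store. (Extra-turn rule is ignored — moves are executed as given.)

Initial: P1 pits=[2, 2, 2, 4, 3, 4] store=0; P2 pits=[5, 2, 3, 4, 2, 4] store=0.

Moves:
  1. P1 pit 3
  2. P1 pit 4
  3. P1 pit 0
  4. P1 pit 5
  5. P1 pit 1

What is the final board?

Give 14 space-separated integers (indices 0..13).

Answer: 0 0 4 1 0 0 8 8 0 4 5 3 4 0

Derivation:
Move 1: P1 pit3 -> P1=[2,2,2,0,4,5](1) P2=[6,2,3,4,2,4](0)
Move 2: P1 pit4 -> P1=[2,2,2,0,0,6](2) P2=[7,3,3,4,2,4](0)
Move 3: P1 pit0 -> P1=[0,3,3,0,0,6](2) P2=[7,3,3,4,2,4](0)
Move 4: P1 pit5 -> P1=[0,3,3,0,0,0](3) P2=[8,4,4,5,3,4](0)
Move 5: P1 pit1 -> P1=[0,0,4,1,0,0](8) P2=[8,0,4,5,3,4](0)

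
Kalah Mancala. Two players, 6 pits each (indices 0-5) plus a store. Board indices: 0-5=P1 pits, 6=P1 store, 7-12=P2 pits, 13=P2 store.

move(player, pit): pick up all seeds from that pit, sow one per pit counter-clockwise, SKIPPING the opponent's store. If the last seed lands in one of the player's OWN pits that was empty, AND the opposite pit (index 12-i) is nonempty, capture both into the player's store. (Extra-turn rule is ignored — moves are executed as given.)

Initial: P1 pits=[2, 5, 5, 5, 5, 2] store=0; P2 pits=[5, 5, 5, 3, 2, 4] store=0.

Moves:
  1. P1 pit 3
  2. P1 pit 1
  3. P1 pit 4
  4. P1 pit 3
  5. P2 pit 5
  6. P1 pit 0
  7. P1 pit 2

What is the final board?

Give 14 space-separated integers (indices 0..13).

Move 1: P1 pit3 -> P1=[2,5,5,0,6,3](1) P2=[6,6,5,3,2,4](0)
Move 2: P1 pit1 -> P1=[2,0,6,1,7,4](2) P2=[6,6,5,3,2,4](0)
Move 3: P1 pit4 -> P1=[2,0,6,1,0,5](3) P2=[7,7,6,4,3,4](0)
Move 4: P1 pit3 -> P1=[2,0,6,0,0,5](11) P2=[7,0,6,4,3,4](0)
Move 5: P2 pit5 -> P1=[3,1,7,0,0,5](11) P2=[7,0,6,4,3,0](1)
Move 6: P1 pit0 -> P1=[0,2,8,0,0,5](18) P2=[7,0,0,4,3,0](1)
Move 7: P1 pit2 -> P1=[0,2,0,1,1,6](19) P2=[8,1,1,5,3,0](1)

Answer: 0 2 0 1 1 6 19 8 1 1 5 3 0 1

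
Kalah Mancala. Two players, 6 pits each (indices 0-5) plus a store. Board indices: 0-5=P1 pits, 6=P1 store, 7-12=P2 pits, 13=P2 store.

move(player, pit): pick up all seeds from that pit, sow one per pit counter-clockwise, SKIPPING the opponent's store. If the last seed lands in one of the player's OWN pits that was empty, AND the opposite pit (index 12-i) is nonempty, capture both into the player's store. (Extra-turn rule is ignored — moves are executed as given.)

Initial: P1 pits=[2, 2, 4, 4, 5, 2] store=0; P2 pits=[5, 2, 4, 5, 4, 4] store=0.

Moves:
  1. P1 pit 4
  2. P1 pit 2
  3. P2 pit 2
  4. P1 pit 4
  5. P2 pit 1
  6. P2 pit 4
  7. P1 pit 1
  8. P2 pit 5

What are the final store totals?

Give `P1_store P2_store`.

Answer: 2 3

Derivation:
Move 1: P1 pit4 -> P1=[2,2,4,4,0,3](1) P2=[6,3,5,5,4,4](0)
Move 2: P1 pit2 -> P1=[2,2,0,5,1,4](2) P2=[6,3,5,5,4,4](0)
Move 3: P2 pit2 -> P1=[3,2,0,5,1,4](2) P2=[6,3,0,6,5,5](1)
Move 4: P1 pit4 -> P1=[3,2,0,5,0,5](2) P2=[6,3,0,6,5,5](1)
Move 5: P2 pit1 -> P1=[3,2,0,5,0,5](2) P2=[6,0,1,7,6,5](1)
Move 6: P2 pit4 -> P1=[4,3,1,6,0,5](2) P2=[6,0,1,7,0,6](2)
Move 7: P1 pit1 -> P1=[4,0,2,7,1,5](2) P2=[6,0,1,7,0,6](2)
Move 8: P2 pit5 -> P1=[5,1,3,8,2,5](2) P2=[6,0,1,7,0,0](3)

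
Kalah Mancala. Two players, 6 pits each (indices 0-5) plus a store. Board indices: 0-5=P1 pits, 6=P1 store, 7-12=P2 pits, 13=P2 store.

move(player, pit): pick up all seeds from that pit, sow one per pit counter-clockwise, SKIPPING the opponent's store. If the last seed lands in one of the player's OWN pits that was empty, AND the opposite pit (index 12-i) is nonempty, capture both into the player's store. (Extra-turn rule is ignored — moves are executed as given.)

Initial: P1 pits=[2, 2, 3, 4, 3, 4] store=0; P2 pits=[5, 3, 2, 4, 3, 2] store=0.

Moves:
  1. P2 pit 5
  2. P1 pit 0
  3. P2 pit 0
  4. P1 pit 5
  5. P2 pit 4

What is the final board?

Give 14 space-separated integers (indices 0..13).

Answer: 1 4 4 5 3 0 1 1 5 4 5 0 2 2

Derivation:
Move 1: P2 pit5 -> P1=[3,2,3,4,3,4](0) P2=[5,3,2,4,3,0](1)
Move 2: P1 pit0 -> P1=[0,3,4,5,3,4](0) P2=[5,3,2,4,3,0](1)
Move 3: P2 pit0 -> P1=[0,3,4,5,3,4](0) P2=[0,4,3,5,4,1](1)
Move 4: P1 pit5 -> P1=[0,3,4,5,3,0](1) P2=[1,5,4,5,4,1](1)
Move 5: P2 pit4 -> P1=[1,4,4,5,3,0](1) P2=[1,5,4,5,0,2](2)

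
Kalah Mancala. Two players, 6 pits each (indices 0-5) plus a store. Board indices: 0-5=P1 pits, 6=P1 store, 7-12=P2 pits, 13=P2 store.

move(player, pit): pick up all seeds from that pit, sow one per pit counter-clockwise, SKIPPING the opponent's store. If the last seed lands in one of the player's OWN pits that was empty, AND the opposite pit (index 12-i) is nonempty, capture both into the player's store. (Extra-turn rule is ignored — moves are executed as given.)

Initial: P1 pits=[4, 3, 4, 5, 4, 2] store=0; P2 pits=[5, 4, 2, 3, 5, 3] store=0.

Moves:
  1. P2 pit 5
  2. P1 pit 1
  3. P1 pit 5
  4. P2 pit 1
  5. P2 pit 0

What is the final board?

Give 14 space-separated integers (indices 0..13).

Move 1: P2 pit5 -> P1=[5,4,4,5,4,2](0) P2=[5,4,2,3,5,0](1)
Move 2: P1 pit1 -> P1=[5,0,5,6,5,3](0) P2=[5,4,2,3,5,0](1)
Move 3: P1 pit5 -> P1=[5,0,5,6,5,0](1) P2=[6,5,2,3,5,0](1)
Move 4: P2 pit1 -> P1=[5,0,5,6,5,0](1) P2=[6,0,3,4,6,1](2)
Move 5: P2 pit0 -> P1=[5,0,5,6,5,0](1) P2=[0,1,4,5,7,2](3)

Answer: 5 0 5 6 5 0 1 0 1 4 5 7 2 3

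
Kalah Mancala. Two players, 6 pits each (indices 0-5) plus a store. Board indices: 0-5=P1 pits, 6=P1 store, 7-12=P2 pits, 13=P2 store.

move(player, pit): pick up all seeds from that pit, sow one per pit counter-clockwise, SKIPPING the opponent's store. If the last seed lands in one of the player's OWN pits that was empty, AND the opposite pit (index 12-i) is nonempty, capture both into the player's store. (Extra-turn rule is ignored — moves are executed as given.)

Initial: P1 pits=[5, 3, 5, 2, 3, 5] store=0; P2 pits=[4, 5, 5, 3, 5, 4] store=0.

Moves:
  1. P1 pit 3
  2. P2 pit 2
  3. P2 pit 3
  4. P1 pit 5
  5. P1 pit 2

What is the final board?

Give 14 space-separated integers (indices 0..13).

Move 1: P1 pit3 -> P1=[5,3,5,0,4,6](0) P2=[4,5,5,3,5,4](0)
Move 2: P2 pit2 -> P1=[6,3,5,0,4,6](0) P2=[4,5,0,4,6,5](1)
Move 3: P2 pit3 -> P1=[7,3,5,0,4,6](0) P2=[4,5,0,0,7,6](2)
Move 4: P1 pit5 -> P1=[7,3,5,0,4,0](1) P2=[5,6,1,1,8,6](2)
Move 5: P1 pit2 -> P1=[7,3,0,1,5,1](2) P2=[6,6,1,1,8,6](2)

Answer: 7 3 0 1 5 1 2 6 6 1 1 8 6 2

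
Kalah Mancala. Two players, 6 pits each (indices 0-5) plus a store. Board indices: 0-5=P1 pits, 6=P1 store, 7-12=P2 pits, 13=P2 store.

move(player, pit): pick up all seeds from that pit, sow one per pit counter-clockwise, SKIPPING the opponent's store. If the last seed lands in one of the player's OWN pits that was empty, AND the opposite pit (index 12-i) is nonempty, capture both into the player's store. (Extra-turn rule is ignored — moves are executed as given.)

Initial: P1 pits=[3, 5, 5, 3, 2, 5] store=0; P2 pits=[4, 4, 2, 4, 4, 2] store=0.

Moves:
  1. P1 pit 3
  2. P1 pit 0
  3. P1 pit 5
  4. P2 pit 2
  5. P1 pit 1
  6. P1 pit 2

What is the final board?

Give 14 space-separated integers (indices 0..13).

Move 1: P1 pit3 -> P1=[3,5,5,0,3,6](1) P2=[4,4,2,4,4,2](0)
Move 2: P1 pit0 -> P1=[0,6,6,0,3,6](4) P2=[4,4,0,4,4,2](0)
Move 3: P1 pit5 -> P1=[0,6,6,0,3,0](5) P2=[5,5,1,5,5,2](0)
Move 4: P2 pit2 -> P1=[0,6,6,0,3,0](5) P2=[5,5,0,6,5,2](0)
Move 5: P1 pit1 -> P1=[0,0,7,1,4,1](6) P2=[6,5,0,6,5,2](0)
Move 6: P1 pit2 -> P1=[0,0,0,2,5,2](7) P2=[7,6,1,6,5,2](0)

Answer: 0 0 0 2 5 2 7 7 6 1 6 5 2 0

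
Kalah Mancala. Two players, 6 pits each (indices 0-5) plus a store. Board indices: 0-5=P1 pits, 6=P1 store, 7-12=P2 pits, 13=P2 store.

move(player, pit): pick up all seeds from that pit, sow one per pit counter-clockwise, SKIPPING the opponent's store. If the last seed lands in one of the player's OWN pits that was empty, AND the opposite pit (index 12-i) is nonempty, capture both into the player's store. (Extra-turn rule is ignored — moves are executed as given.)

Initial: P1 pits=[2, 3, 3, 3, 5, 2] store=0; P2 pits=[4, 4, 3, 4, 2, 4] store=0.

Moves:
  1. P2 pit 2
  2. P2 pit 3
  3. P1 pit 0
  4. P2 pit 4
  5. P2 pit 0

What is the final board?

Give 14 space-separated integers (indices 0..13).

Move 1: P2 pit2 -> P1=[2,3,3,3,5,2](0) P2=[4,4,0,5,3,5](0)
Move 2: P2 pit3 -> P1=[3,4,3,3,5,2](0) P2=[4,4,0,0,4,6](1)
Move 3: P1 pit0 -> P1=[0,5,4,4,5,2](0) P2=[4,4,0,0,4,6](1)
Move 4: P2 pit4 -> P1=[1,6,4,4,5,2](0) P2=[4,4,0,0,0,7](2)
Move 5: P2 pit0 -> P1=[1,0,4,4,5,2](0) P2=[0,5,1,1,0,7](9)

Answer: 1 0 4 4 5 2 0 0 5 1 1 0 7 9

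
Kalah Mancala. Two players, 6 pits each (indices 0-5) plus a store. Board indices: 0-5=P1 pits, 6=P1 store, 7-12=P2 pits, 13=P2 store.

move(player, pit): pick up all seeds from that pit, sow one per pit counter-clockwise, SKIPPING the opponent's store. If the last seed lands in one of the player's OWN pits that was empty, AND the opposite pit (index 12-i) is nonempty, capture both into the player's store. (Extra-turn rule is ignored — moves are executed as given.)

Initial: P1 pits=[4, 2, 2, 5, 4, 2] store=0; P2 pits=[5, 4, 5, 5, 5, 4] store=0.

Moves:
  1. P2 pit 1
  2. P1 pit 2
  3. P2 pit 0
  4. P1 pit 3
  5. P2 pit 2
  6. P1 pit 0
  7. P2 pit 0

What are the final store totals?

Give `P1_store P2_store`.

Move 1: P2 pit1 -> P1=[4,2,2,5,4,2](0) P2=[5,0,6,6,6,5](0)
Move 2: P1 pit2 -> P1=[4,2,0,6,5,2](0) P2=[5,0,6,6,6,5](0)
Move 3: P2 pit0 -> P1=[4,2,0,6,5,2](0) P2=[0,1,7,7,7,6](0)
Move 4: P1 pit3 -> P1=[4,2,0,0,6,3](1) P2=[1,2,8,7,7,6](0)
Move 5: P2 pit2 -> P1=[5,3,1,1,6,3](1) P2=[1,2,0,8,8,7](1)
Move 6: P1 pit0 -> P1=[0,4,2,2,7,4](1) P2=[1,2,0,8,8,7](1)
Move 7: P2 pit0 -> P1=[0,4,2,2,7,4](1) P2=[0,3,0,8,8,7](1)

Answer: 1 1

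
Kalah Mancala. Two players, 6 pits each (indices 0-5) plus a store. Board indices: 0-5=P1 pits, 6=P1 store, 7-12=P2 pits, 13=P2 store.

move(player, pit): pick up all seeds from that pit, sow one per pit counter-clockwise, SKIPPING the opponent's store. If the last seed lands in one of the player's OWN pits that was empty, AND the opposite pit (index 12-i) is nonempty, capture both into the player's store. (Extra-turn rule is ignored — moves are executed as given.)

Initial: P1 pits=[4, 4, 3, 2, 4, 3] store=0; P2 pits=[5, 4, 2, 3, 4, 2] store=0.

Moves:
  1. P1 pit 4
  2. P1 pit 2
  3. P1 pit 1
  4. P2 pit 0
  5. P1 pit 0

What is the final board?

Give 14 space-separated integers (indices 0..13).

Answer: 0 1 2 5 3 6 1 0 6 3 4 5 3 1

Derivation:
Move 1: P1 pit4 -> P1=[4,4,3,2,0,4](1) P2=[6,5,2,3,4,2](0)
Move 2: P1 pit2 -> P1=[4,4,0,3,1,5](1) P2=[6,5,2,3,4,2](0)
Move 3: P1 pit1 -> P1=[4,0,1,4,2,6](1) P2=[6,5,2,3,4,2](0)
Move 4: P2 pit0 -> P1=[4,0,1,4,2,6](1) P2=[0,6,3,4,5,3](1)
Move 5: P1 pit0 -> P1=[0,1,2,5,3,6](1) P2=[0,6,3,4,5,3](1)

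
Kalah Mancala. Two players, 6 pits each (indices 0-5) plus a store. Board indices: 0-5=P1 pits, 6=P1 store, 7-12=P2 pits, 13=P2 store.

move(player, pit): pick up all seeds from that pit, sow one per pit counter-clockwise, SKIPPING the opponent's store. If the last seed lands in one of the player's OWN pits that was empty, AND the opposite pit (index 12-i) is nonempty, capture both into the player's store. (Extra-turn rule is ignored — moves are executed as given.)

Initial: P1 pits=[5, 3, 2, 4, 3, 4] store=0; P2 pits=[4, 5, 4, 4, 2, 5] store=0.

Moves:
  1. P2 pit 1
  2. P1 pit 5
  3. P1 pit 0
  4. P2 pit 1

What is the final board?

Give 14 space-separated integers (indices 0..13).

Move 1: P2 pit1 -> P1=[5,3,2,4,3,4](0) P2=[4,0,5,5,3,6](1)
Move 2: P1 pit5 -> P1=[5,3,2,4,3,0](1) P2=[5,1,6,5,3,6](1)
Move 3: P1 pit0 -> P1=[0,4,3,5,4,0](7) P2=[0,1,6,5,3,6](1)
Move 4: P2 pit1 -> P1=[0,4,3,5,4,0](7) P2=[0,0,7,5,3,6](1)

Answer: 0 4 3 5 4 0 7 0 0 7 5 3 6 1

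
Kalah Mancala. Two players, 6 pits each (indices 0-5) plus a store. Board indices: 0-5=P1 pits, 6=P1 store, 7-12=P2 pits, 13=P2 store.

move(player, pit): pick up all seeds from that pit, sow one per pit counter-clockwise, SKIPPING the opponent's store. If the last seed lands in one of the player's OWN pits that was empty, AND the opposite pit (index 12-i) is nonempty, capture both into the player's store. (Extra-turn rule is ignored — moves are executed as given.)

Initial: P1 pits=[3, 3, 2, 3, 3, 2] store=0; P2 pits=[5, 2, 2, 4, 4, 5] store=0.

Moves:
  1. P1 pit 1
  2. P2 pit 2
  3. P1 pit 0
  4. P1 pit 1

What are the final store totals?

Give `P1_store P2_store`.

Answer: 0 0

Derivation:
Move 1: P1 pit1 -> P1=[3,0,3,4,4,2](0) P2=[5,2,2,4,4,5](0)
Move 2: P2 pit2 -> P1=[3,0,3,4,4,2](0) P2=[5,2,0,5,5,5](0)
Move 3: P1 pit0 -> P1=[0,1,4,5,4,2](0) P2=[5,2,0,5,5,5](0)
Move 4: P1 pit1 -> P1=[0,0,5,5,4,2](0) P2=[5,2,0,5,5,5](0)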